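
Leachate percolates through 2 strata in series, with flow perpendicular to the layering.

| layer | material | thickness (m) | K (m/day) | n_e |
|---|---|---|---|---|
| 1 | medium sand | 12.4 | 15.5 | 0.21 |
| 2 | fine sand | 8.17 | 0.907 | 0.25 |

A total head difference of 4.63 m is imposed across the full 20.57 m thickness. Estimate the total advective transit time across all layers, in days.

9.84

With flow normal to the layers, continuity requires the same specific discharge q through every layer.
Σ(b_i/K_i) = 12.4/15.5 + 8.17/0.907 = 9.808 d.
q = Δh / Σ(b_i/K_i) = 4.63 / 9.808 = 0.4721 m/day.
In each layer the seepage velocity is v_i = q/n_i, so the layer transit time is t_i = b_i·n_i / q:
  layer 1 (medium sand): t_1 = 12.4 × 0.21 / 0.4721 = 5.516 d
  layer 2 (fine sand): t_2 = 8.17 × 0.25 / 0.4721 = 4.327 d
Total t = Σ t_i = 9.843 days.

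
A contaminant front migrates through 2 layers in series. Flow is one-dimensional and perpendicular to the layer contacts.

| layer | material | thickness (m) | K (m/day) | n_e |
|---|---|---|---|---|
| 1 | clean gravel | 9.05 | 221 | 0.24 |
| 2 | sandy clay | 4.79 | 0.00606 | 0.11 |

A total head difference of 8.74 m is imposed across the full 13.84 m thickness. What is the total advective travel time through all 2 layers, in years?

With flow normal to the layers, continuity requires the same specific discharge q through every layer.
Σ(b_i/K_i) = 9.05/221 + 4.79/0.00606 = 790.5 d.
q = Δh / Σ(b_i/K_i) = 8.74 / 790.5 = 0.01106 m/day.
In each layer the seepage velocity is v_i = q/n_i, so the layer transit time is t_i = b_i·n_i / q:
  layer 1 (clean gravel): t_1 = 9.05 × 0.24 / 0.01106 = 196.4 d
  layer 2 (sandy clay): t_2 = 4.79 × 0.11 / 0.01106 = 47.65 d
Total t = Σ t_i = 244.1 days = 0.6683 years.

0.668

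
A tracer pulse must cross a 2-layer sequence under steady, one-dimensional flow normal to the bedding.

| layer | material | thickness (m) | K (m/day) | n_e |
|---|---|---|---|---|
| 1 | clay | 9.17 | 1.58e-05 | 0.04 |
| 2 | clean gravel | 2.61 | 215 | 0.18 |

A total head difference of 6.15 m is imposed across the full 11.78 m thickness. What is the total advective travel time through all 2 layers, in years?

With flow normal to the layers, continuity requires the same specific discharge q through every layer.
Σ(b_i/K_i) = 9.17/1.58e-05 + 2.61/215 = 5.804e+05 d.
q = Δh / Σ(b_i/K_i) = 6.15 / 5.804e+05 = 1.060e-05 m/day.
In each layer the seepage velocity is v_i = q/n_i, so the layer transit time is t_i = b_i·n_i / q:
  layer 1 (clay): t_1 = 9.17 × 0.04 / 1.060e-05 = 34615 d
  layer 2 (clean gravel): t_2 = 2.61 × 0.18 / 1.060e-05 = 44335 d
Total t = Σ t_i = 78951 days = 216.2 years.

216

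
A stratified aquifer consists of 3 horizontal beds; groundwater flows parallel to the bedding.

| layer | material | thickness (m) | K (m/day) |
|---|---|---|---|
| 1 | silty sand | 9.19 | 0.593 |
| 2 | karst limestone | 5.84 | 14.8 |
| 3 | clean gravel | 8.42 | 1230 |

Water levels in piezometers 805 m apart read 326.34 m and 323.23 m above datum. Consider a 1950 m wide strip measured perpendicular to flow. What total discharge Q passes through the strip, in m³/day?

78700

Flow is parallel to layering, so each bed carries its own Darcy discharge and the transmissivities add.
Σ(K_i·b_i) = 0.593×9.19 + 14.8×5.84 + 1230×8.42 = 10448 m²/day.
Hydraulic gradient i = (326.34 − 323.23) / 805 = 3.11 / 805 = 0.003863.
Q = Σ(K_i·b_i) · W · i = 10448 × 1950 × 0.003863 = 78714 m³/day.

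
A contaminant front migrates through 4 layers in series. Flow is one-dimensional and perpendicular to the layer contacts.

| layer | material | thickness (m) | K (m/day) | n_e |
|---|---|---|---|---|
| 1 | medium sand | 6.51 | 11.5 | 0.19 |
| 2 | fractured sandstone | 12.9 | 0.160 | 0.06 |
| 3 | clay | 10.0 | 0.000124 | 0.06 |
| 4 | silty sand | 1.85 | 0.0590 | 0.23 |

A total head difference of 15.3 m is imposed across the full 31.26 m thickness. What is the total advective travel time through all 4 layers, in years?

43.9

With flow normal to the layers, continuity requires the same specific discharge q through every layer.
Σ(b_i/K_i) = 6.51/11.5 + 12.9/0.160 + 10.0/0.000124 + 1.85/0.0590 = 80758 d.
q = Δh / Σ(b_i/K_i) = 15.3 / 80758 = 0.0001895 m/day.
In each layer the seepage velocity is v_i = q/n_i, so the layer transit time is t_i = b_i·n_i / q:
  layer 1 (medium sand): t_1 = 6.51 × 0.19 / 0.0001895 = 6529 d
  layer 2 (fractured sandstone): t_2 = 12.9 × 0.06 / 0.0001895 = 4085 d
  layer 3 (clay): t_3 = 10.0 × 0.06 / 0.0001895 = 3167 d
  layer 4 (silty sand): t_4 = 1.85 × 0.23 / 0.0001895 = 2246 d
Total t = Σ t_i = 16027 days = 43.88 years.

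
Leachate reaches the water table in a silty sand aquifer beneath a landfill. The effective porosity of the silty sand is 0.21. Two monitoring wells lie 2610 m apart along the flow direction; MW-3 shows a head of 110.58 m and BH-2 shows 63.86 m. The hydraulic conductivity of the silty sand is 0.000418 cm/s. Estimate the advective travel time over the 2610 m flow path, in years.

Convert K: 0.000418 cm/s × 864 = 0.3612 m/day.
Hydraulic gradient i = (110.58 − 63.86) / 2610 = 46.72 / 2610 = 0.01790.
Darcy flux q = K · i = 0.3612 × 0.01790 = 0.006465 m/day.
Seepage velocity v = q / n_e = 0.006465 / 0.21 = 0.03078 m/day.
Travel time t = L / v = 2610 / 0.03078 = 84783 days = 232.1 years.

232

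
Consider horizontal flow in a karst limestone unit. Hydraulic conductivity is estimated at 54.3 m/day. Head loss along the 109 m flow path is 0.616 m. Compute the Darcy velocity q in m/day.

Hydraulic gradient i = Δh / L = 0.616 / 109 = 0.005651.
Specific discharge q = K · i = 54.30 × 0.005651 = 0.3069 m/day.

0.307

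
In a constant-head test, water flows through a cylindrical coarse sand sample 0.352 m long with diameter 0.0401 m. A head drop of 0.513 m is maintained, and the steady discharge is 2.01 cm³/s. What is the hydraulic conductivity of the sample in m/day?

Cross-sectional area A = π·(d/2)² = π × (0.0401/2)² = 0.001263 m².
Convert discharge: 2.01 cm³/s = 2.010e-06 m³/s.
Darcy's law rearranged: K = Q·L / (A·Δh) = 2.010e-06 × 0.352 / (0.001263 × 0.513) = 0.001092 m/s = 94.35 m/day.

94.4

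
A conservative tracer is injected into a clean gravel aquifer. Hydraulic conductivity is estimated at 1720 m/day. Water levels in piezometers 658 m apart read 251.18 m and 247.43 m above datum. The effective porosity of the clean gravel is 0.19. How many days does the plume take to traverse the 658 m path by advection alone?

Hydraulic gradient i = (251.18 − 247.43) / 658 = 3.75 / 658 = 0.005699.
Darcy flux q = K · i = 1720 × 0.005699 = 9.802 m/day.
Seepage velocity v = q / n_e = 9.802 / 0.19 = 51.59 m/day.
Travel time t = L / v = 658 / 51.59 = 12.75 days.

12.8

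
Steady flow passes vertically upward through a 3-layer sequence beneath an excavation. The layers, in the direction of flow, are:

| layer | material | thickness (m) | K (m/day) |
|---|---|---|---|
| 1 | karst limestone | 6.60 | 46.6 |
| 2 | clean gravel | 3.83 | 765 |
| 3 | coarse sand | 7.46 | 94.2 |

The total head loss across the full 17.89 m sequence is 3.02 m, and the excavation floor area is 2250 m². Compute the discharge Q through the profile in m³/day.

30100

Flow is perpendicular to layering, so the layers act in series and the equivalent K is the thickness-weighted harmonic mean.
Total thickness L = 6.60 + 3.83 + 7.46 = 17.89 m.
Σ(b_i/K_i) = 6.60/46.6 + 3.83/765 + 7.46/94.2 = 0.2258 d.
K_eq = L / Σ(b_i/K_i) = 17.89 / 0.2258 = 79.22 m/day.
Q = K_eq · A · (Δh/L) = 79.22 × 2250 × (3.02/17.89) = 30089 m³/day.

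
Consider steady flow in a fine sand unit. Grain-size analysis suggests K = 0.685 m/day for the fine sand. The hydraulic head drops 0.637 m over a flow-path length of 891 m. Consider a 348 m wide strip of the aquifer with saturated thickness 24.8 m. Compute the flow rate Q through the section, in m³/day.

4.23

Cross-sectional area A = 348 × 24.8 = 8630 m².
Hydraulic gradient i = Δh / L = 0.637 / 891 = 0.0007149.
Darcy's law: Q = K · A · i = 0.6850 × 8630 × 0.0007149 = 4.227 m³/day.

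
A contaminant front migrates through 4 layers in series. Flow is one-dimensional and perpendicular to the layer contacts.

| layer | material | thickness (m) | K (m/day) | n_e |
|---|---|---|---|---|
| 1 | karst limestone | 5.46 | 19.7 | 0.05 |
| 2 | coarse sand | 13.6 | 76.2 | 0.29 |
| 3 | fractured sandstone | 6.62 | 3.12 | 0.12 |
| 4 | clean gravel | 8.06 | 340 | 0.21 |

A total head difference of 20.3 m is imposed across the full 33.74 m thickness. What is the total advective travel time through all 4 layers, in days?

With flow normal to the layers, continuity requires the same specific discharge q through every layer.
Σ(b_i/K_i) = 5.46/19.7 + 13.6/76.2 + 6.62/3.12 + 8.06/340 = 2.601 d.
q = Δh / Σ(b_i/K_i) = 20.3 / 2.601 = 7.804 m/day.
In each layer the seepage velocity is v_i = q/n_i, so the layer transit time is t_i = b_i·n_i / q:
  layer 1 (karst limestone): t_1 = 5.46 × 0.05 / 7.804 = 0.03498 d
  layer 2 (coarse sand): t_2 = 13.6 × 0.29 / 7.804 = 0.5054 d
  layer 3 (fractured sandstone): t_3 = 6.62 × 0.12 / 7.804 = 0.1018 d
  layer 4 (clean gravel): t_4 = 8.06 × 0.21 / 7.804 = 0.2169 d
Total t = Σ t_i = 0.8590 days.

0.859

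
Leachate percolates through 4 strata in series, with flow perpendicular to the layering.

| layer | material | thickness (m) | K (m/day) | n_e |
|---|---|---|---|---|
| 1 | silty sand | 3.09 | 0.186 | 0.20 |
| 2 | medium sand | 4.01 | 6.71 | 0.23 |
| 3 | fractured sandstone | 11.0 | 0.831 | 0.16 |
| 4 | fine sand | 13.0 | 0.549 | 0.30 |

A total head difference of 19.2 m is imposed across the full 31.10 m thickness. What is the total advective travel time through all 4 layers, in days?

With flow normal to the layers, continuity requires the same specific discharge q through every layer.
Σ(b_i/K_i) = 3.09/0.186 + 4.01/6.71 + 11.0/0.831 + 13.0/0.549 = 54.13 d.
q = Δh / Σ(b_i/K_i) = 19.2 / 54.13 = 0.3547 m/day.
In each layer the seepage velocity is v_i = q/n_i, so the layer transit time is t_i = b_i·n_i / q:
  layer 1 (silty sand): t_1 = 3.09 × 0.20 / 0.3547 = 1.742 d
  layer 2 (medium sand): t_2 = 4.01 × 0.23 / 0.3547 = 2.600 d
  layer 3 (fractured sandstone): t_3 = 11.0 × 0.16 / 0.3547 = 4.962 d
  layer 4 (fine sand): t_4 = 13.0 × 0.30 / 0.3547 = 10.99 d
Total t = Σ t_i = 20.30 days.

20.3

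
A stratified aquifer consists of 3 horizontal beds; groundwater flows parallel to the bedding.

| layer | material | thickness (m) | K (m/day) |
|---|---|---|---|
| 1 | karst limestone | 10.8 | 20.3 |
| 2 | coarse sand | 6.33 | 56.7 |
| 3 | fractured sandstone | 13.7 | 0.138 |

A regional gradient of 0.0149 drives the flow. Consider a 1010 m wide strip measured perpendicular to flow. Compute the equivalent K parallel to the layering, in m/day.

Flow is parallel to layering, so each bed carries its own Darcy discharge and the transmissivities add.
Σ(K_i·b_i) = 20.3×10.8 + 56.7×6.33 + 0.138×13.7 = 580.0 m²/day.
Total thickness b = 30.83 m, so K_eq = Σ(K_i·b_i)/b = 18.81 m/day.

18.8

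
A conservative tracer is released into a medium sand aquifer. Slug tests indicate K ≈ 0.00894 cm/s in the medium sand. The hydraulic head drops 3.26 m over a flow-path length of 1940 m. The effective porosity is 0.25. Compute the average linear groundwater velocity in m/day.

0.0519

Convert K: 0.00894 cm/s × 864 = 7.724 m/day.
Hydraulic gradient i = Δh / L = 3.26 / 1940 = 0.001680.
Darcy flux q = K · i = 7.724 × 0.001680 = 0.01298 m/day.
Seepage velocity v = q / n_e = 0.01298 / 0.25 = 0.05192 m/day.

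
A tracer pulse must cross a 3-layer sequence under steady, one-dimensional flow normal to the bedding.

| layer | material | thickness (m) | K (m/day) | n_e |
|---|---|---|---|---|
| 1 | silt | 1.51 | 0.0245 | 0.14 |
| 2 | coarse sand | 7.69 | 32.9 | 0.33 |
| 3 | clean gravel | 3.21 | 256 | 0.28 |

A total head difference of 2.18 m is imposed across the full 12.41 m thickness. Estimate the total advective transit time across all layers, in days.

With flow normal to the layers, continuity requires the same specific discharge q through every layer.
Σ(b_i/K_i) = 1.51/0.0245 + 7.69/32.9 + 3.21/256 = 61.88 d.
q = Δh / Σ(b_i/K_i) = 2.18 / 61.88 = 0.03523 m/day.
In each layer the seepage velocity is v_i = q/n_i, so the layer transit time is t_i = b_i·n_i / q:
  layer 1 (silt): t_1 = 1.51 × 0.14 / 0.03523 = 6.001 d
  layer 2 (coarse sand): t_2 = 7.69 × 0.33 / 0.03523 = 72.03 d
  layer 3 (clean gravel): t_3 = 3.21 × 0.28 / 0.03523 = 25.51 d
Total t = Σ t_i = 103.5 days.

104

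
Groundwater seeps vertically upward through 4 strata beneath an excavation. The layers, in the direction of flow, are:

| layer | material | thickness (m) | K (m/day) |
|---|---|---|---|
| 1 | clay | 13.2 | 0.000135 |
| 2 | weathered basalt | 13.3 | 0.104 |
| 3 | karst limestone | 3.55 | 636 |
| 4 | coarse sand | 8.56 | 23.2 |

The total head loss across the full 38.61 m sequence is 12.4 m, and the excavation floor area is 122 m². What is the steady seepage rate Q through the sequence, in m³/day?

Flow is perpendicular to layering, so the layers act in series and the equivalent K is the thickness-weighted harmonic mean.
Total thickness L = 13.2 + 13.3 + 3.55 + 8.56 = 38.61 m.
Σ(b_i/K_i) = 13.2/0.000135 + 13.3/0.104 + 3.55/636 + 8.56/23.2 = 97906 d.
K_eq = L / Σ(b_i/K_i) = 38.61 / 97906 = 0.0003944 m/day.
Q = K_eq · A · (Δh/L) = 0.0003944 × 122 × (12.4/38.61) = 0.01545 m³/day.

0.0155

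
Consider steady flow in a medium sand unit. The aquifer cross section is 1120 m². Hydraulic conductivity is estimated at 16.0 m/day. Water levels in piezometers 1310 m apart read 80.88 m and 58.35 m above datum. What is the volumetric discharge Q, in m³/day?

308

Hydraulic gradient i = (80.88 − 58.35) / 1310 = 22.53 / 1310 = 0.01720.
Darcy's law: Q = K · A · i = 16.00 × 1120 × 0.01720 = 308.2 m³/day.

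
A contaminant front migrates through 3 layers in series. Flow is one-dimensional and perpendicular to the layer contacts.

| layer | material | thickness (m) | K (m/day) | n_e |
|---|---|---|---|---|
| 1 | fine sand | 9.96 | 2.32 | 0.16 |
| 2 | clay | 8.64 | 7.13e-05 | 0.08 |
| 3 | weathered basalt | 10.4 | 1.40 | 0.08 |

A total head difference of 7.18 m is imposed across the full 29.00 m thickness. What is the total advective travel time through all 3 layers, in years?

With flow normal to the layers, continuity requires the same specific discharge q through every layer.
Σ(b_i/K_i) = 9.96/2.32 + 8.64/7.13e-05 + 10.4/1.40 = 1.212e+05 d.
q = Δh / Σ(b_i/K_i) = 7.18 / 1.212e+05 = 5.925e-05 m/day.
In each layer the seepage velocity is v_i = q/n_i, so the layer transit time is t_i = b_i·n_i / q:
  layer 1 (fine sand): t_1 = 9.96 × 0.16 / 5.925e-05 = 26898 d
  layer 2 (clay): t_2 = 8.64 × 0.08 / 5.925e-05 = 11667 d
  layer 3 (weathered basalt): t_3 = 10.4 × 0.08 / 5.925e-05 = 14043 d
Total t = Σ t_i = 52608 days = 144.0 years.

144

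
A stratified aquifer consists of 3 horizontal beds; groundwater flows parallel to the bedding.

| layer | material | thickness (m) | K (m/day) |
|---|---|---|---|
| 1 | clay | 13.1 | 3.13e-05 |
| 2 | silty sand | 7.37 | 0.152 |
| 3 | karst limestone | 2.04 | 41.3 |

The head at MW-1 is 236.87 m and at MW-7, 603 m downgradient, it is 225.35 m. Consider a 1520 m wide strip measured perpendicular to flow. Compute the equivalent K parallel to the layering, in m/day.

3.79

Flow is parallel to layering, so each bed carries its own Darcy discharge and the transmissivities add.
Σ(K_i·b_i) = 3.13e-05×13.1 + 0.152×7.37 + 41.3×2.04 = 85.37 m²/day.
Total thickness b = 22.51 m, so K_eq = Σ(K_i·b_i)/b = 3.793 m/day.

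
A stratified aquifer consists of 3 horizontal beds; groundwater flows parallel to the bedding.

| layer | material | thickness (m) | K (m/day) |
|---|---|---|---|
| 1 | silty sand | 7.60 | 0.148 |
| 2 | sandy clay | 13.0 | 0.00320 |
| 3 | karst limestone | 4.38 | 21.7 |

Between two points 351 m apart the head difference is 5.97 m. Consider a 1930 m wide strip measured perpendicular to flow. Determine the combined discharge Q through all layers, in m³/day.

3160

Flow is parallel to layering, so each bed carries its own Darcy discharge and the transmissivities add.
Σ(K_i·b_i) = 0.148×7.60 + 0.00320×13.0 + 21.7×4.38 = 96.21 m²/day.
Hydraulic gradient i = Δh / L = 5.97 / 351 = 0.01701.
Q = Σ(K_i·b_i) · W · i = 96.21 × 1930 × 0.01701 = 3158 m³/day.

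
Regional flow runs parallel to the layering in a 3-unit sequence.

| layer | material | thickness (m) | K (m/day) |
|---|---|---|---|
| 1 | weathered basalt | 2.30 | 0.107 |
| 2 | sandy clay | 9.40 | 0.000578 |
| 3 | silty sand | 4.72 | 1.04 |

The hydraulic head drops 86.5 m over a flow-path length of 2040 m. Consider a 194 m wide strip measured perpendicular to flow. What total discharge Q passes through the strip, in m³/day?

42.4

Flow is parallel to layering, so each bed carries its own Darcy discharge and the transmissivities add.
Σ(K_i·b_i) = 0.107×2.30 + 0.000578×9.40 + 1.04×4.72 = 5.160 m²/day.
Hydraulic gradient i = Δh / L = 86.5 / 2040 = 0.04240.
Q = Σ(K_i·b_i) · W · i = 5.160 × 194 × 0.04240 = 42.45 m³/day.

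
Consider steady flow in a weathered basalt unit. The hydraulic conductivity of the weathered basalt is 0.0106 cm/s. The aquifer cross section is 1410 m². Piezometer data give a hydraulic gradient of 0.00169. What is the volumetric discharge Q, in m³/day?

21.8

Convert K: 0.0106 cm/s × 864 = 9.158 m/day.
Hydraulic gradient i = 0.00169.
Darcy's law: Q = K · A · i = 9.158 × 1410 × 0.001690 = 21.82 m³/day.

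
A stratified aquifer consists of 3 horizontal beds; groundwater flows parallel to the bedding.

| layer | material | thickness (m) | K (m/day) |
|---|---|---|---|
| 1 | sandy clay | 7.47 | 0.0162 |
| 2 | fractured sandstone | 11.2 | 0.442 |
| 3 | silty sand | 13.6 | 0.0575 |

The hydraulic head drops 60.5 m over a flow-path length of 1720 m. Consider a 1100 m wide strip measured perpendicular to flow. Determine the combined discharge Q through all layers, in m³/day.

Flow is parallel to layering, so each bed carries its own Darcy discharge and the transmissivities add.
Σ(K_i·b_i) = 0.0162×7.47 + 0.442×11.2 + 0.0575×13.6 = 5.853 m²/day.
Hydraulic gradient i = Δh / L = 60.5 / 1720 = 0.03517.
Q = Σ(K_i·b_i) · W · i = 5.853 × 1100 × 0.03517 = 226.5 m³/day.

226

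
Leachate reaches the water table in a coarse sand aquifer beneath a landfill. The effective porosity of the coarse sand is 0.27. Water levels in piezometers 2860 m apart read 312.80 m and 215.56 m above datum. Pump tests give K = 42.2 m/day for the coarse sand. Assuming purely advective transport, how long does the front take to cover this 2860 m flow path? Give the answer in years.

1.47

Hydraulic gradient i = (312.80 − 215.56) / 2860 = 97.24 / 2860 = 0.03400.
Darcy flux q = K · i = 42.20 × 0.03400 = 1.435 m/day.
Seepage velocity v = q / n_e = 1.435 / 0.27 = 5.314 m/day.
Travel time t = L / v = 2860 / 5.314 = 538.2 days = 1.473 years.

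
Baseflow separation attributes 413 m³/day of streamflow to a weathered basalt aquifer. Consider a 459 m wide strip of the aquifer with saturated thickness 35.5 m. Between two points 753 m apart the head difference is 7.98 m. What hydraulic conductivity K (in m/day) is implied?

2.39

Cross-sectional area A = 459 × 35.5 = 16294 m².
Hydraulic gradient i = Δh / L = 7.98 / 753 = 0.01060.
From Q = K·A·i, K = Q / (A·i) = 413 / (16294 × 0.01060) = 2.392 m/day.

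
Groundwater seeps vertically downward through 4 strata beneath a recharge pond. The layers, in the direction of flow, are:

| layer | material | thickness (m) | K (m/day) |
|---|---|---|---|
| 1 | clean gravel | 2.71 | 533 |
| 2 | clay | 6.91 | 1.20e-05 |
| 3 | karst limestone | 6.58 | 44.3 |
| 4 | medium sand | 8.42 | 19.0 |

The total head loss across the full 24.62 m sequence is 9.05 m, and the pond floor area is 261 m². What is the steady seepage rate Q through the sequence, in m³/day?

0.00410

Flow is perpendicular to layering, so the layers act in series and the equivalent K is the thickness-weighted harmonic mean.
Total thickness L = 2.71 + 6.91 + 6.58 + 8.42 = 24.62 m.
Σ(b_i/K_i) = 2.71/533 + 6.91/1.20e-05 + 6.58/44.3 + 8.42/19.0 = 5.758e+05 d.
K_eq = L / Σ(b_i/K_i) = 24.62 / 5.758e+05 = 4.276e-05 m/day.
Q = K_eq · A · (Δh/L) = 4.276e-05 × 261 × (9.05/24.62) = 0.004102 m³/day.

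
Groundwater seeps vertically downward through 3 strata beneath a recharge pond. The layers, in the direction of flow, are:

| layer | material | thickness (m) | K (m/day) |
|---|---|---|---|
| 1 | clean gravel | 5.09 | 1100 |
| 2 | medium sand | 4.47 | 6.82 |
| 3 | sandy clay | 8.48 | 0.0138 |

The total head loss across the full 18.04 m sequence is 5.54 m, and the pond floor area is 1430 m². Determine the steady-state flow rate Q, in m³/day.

Flow is perpendicular to layering, so the layers act in series and the equivalent K is the thickness-weighted harmonic mean.
Total thickness L = 5.09 + 4.47 + 8.48 = 18.04 m.
Σ(b_i/K_i) = 5.09/1100 + 4.47/6.82 + 8.48/0.0138 = 615.2 d.
K_eq = L / Σ(b_i/K_i) = 18.04 / 615.2 = 0.02933 m/day.
Q = K_eq · A · (Δh/L) = 0.02933 × 1430 × (5.54/18.04) = 12.88 m³/day.

12.9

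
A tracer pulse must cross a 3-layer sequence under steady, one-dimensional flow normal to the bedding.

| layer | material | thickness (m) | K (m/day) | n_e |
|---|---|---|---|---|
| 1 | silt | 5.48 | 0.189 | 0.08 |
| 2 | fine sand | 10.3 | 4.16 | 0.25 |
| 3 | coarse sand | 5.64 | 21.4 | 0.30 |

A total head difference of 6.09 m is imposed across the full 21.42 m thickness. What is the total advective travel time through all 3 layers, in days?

24.5

With flow normal to the layers, continuity requires the same specific discharge q through every layer.
Σ(b_i/K_i) = 5.48/0.189 + 10.3/4.16 + 5.64/21.4 = 31.73 d.
q = Δh / Σ(b_i/K_i) = 6.09 / 31.73 = 0.1919 m/day.
In each layer the seepage velocity is v_i = q/n_i, so the layer transit time is t_i = b_i·n_i / q:
  layer 1 (silt): t_1 = 5.48 × 0.08 / 0.1919 = 2.284 d
  layer 2 (fine sand): t_2 = 10.3 × 0.25 / 0.1919 = 13.42 d
  layer 3 (coarse sand): t_3 = 5.64 × 0.30 / 0.1919 = 8.817 d
Total t = Σ t_i = 24.52 days.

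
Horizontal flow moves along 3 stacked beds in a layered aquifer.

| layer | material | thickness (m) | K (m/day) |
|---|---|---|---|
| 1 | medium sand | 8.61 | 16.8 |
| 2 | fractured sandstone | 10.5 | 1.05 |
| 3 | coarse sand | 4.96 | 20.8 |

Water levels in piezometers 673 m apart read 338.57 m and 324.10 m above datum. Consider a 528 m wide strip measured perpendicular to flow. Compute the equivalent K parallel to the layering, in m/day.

Flow is parallel to layering, so each bed carries its own Darcy discharge and the transmissivities add.
Σ(K_i·b_i) = 16.8×8.61 + 1.05×10.5 + 20.8×4.96 = 258.8 m²/day.
Total thickness b = 24.07 m, so K_eq = Σ(K_i·b_i)/b = 10.75 m/day.

10.8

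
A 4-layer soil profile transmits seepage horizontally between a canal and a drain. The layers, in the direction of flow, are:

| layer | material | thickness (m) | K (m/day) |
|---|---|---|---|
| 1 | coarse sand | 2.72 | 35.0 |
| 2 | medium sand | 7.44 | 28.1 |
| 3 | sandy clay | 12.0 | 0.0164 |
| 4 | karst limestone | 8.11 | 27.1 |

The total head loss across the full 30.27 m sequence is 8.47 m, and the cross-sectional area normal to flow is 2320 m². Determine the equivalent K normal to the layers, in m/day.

Flow is perpendicular to layering, so the layers act in series and the equivalent K is the thickness-weighted harmonic mean.
Total thickness L = 2.72 + 7.44 + 12.0 + 8.11 = 30.27 m.
Σ(b_i/K_i) = 2.72/35.0 + 7.44/28.1 + 12.0/0.0164 + 8.11/27.1 = 732.3 d.
K_eq = L / Σ(b_i/K_i) = 30.27 / 732.3 = 0.04133 m/day.

0.0413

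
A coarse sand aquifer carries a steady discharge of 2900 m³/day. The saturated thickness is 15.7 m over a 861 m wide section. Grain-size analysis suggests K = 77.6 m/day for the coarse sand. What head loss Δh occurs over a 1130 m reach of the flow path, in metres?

3.12

Cross-sectional area A = 861 × 15.7 = 13518 m².
From Q = K·A·i, i = Q / (K·A) = 2900 / (77.60 × 13518) = 0.002765.
Head loss Δh = i · L = 0.002765 × 1130 = 3.124 m.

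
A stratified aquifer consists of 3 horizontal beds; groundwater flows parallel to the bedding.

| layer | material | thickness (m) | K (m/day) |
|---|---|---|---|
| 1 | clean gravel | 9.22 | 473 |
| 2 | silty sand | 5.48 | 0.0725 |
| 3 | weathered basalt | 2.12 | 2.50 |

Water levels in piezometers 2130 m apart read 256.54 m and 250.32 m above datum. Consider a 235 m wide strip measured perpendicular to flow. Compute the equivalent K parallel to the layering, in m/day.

Flow is parallel to layering, so each bed carries its own Darcy discharge and the transmissivities add.
Σ(K_i·b_i) = 473×9.22 + 0.0725×5.48 + 2.50×2.12 = 4367 m²/day.
Total thickness b = 16.82 m, so K_eq = Σ(K_i·b_i)/b = 259.6 m/day.

260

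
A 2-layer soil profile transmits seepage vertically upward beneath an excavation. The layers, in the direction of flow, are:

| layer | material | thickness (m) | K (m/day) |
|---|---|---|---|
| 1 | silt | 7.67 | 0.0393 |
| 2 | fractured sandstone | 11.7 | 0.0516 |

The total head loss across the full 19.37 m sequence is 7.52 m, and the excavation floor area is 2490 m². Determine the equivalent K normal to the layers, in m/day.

0.0459

Flow is perpendicular to layering, so the layers act in series and the equivalent K is the thickness-weighted harmonic mean.
Total thickness L = 7.67 + 11.7 = 19.37 m.
Σ(b_i/K_i) = 7.67/0.0393 + 11.7/0.0516 = 421.9 d.
K_eq = L / Σ(b_i/K_i) = 19.37 / 421.9 = 0.04591 m/day.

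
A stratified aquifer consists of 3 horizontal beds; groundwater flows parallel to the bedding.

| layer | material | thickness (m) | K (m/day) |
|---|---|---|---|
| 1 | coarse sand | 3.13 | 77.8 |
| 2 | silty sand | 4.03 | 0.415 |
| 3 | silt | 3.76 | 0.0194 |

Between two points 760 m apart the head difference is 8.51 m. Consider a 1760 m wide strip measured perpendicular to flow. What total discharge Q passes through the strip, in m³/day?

4830

Flow is parallel to layering, so each bed carries its own Darcy discharge and the transmissivities add.
Σ(K_i·b_i) = 77.8×3.13 + 0.415×4.03 + 0.0194×3.76 = 245.3 m²/day.
Hydraulic gradient i = Δh / L = 8.51 / 760 = 0.01120.
Q = Σ(K_i·b_i) · W · i = 245.3 × 1760 × 0.01120 = 4833 m³/day.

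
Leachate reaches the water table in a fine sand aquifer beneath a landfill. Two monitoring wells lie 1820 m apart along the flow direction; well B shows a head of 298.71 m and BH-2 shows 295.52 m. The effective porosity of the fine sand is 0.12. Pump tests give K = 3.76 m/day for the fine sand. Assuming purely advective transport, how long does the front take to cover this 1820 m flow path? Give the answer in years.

90.7

Hydraulic gradient i = (298.71 − 295.52) / 1820 = 3.19 / 1820 = 0.001753.
Darcy flux q = K · i = 3.760 × 0.001753 = 0.006590 m/day.
Seepage velocity v = q / n_e = 0.006590 / 0.12 = 0.05492 m/day.
Travel time t = L / v = 1820 / 0.05492 = 33139 days = 90.73 years.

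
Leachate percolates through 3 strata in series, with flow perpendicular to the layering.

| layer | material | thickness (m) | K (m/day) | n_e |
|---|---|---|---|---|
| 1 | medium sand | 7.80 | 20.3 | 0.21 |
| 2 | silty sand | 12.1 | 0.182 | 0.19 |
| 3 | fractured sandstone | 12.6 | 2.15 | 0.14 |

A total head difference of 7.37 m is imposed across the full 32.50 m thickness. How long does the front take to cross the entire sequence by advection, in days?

With flow normal to the layers, continuity requires the same specific discharge q through every layer.
Σ(b_i/K_i) = 7.80/20.3 + 12.1/0.182 + 12.6/2.15 = 72.73 d.
q = Δh / Σ(b_i/K_i) = 7.37 / 72.73 = 0.1013 m/day.
In each layer the seepage velocity is v_i = q/n_i, so the layer transit time is t_i = b_i·n_i / q:
  layer 1 (medium sand): t_1 = 7.80 × 0.21 / 0.1013 = 16.16 d
  layer 2 (silty sand): t_2 = 12.1 × 0.19 / 0.1013 = 22.69 d
  layer 3 (fractured sandstone): t_3 = 12.6 × 0.14 / 0.1013 = 17.41 d
Total t = Σ t_i = 56.26 days.

56.3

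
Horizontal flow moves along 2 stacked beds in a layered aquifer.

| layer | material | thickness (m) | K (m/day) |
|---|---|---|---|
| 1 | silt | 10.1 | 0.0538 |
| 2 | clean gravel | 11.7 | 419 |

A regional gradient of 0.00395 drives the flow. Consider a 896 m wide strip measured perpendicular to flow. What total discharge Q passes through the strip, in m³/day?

17400

Flow is parallel to layering, so each bed carries its own Darcy discharge and the transmissivities add.
Σ(K_i·b_i) = 0.0538×10.1 + 419×11.7 = 4903 m²/day.
Hydraulic gradient i = 0.00395.
Q = Σ(K_i·b_i) · W · i = 4903 × 896 × 0.003950 = 17352 m³/day.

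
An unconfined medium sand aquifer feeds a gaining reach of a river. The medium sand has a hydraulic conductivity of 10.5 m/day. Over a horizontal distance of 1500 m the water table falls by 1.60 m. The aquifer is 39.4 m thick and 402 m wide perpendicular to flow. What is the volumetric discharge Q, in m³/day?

Cross-sectional area A = 402 × 39.4 = 15839 m².
Hydraulic gradient i = Δh / L = 1.60 / 1500 = 0.001067.
Darcy's law: Q = K · A · i = 10.50 × 15839 × 0.001067 = 177.4 m³/day.

177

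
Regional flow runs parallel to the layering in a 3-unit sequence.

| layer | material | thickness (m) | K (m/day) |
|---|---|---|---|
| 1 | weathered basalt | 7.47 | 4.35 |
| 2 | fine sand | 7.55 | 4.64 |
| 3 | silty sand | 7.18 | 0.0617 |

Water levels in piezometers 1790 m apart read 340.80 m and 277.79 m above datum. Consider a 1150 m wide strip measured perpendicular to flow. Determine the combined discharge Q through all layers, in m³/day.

Flow is parallel to layering, so each bed carries its own Darcy discharge and the transmissivities add.
Σ(K_i·b_i) = 4.35×7.47 + 4.64×7.55 + 0.0617×7.18 = 67.97 m²/day.
Hydraulic gradient i = (340.80 − 277.79) / 1790 = 63.01 / 1790 = 0.03520.
Q = Σ(K_i·b_i) · W · i = 67.97 × 1150 × 0.03520 = 2751 m³/day.

2750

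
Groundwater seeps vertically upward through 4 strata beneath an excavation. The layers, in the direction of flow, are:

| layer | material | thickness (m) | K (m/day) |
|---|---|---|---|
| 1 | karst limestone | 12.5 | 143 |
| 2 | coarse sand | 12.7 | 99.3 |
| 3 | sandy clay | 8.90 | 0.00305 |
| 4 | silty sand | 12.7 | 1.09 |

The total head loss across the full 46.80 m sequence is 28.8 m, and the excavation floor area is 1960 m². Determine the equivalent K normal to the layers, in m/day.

0.0160

Flow is perpendicular to layering, so the layers act in series and the equivalent K is the thickness-weighted harmonic mean.
Total thickness L = 12.5 + 12.7 + 8.90 + 12.7 = 46.80 m.
Σ(b_i/K_i) = 12.5/143 + 12.7/99.3 + 8.90/0.00305 + 12.7/1.09 = 2930 d.
K_eq = L / Σ(b_i/K_i) = 46.80 / 2930 = 0.01597 m/day.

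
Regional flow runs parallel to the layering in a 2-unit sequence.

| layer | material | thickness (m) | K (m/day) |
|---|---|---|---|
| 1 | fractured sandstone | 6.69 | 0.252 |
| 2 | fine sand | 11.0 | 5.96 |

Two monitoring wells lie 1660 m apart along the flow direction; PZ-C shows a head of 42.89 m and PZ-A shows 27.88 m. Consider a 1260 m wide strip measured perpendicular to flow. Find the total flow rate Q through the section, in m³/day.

766

Flow is parallel to layering, so each bed carries its own Darcy discharge and the transmissivities add.
Σ(K_i·b_i) = 0.252×6.69 + 5.96×11.0 = 67.25 m²/day.
Hydraulic gradient i = (42.89 − 27.88) / 1660 = 15.01 / 1660 = 0.009042.
Q = Σ(K_i·b_i) · W · i = 67.25 × 1260 × 0.009042 = 766.1 m³/day.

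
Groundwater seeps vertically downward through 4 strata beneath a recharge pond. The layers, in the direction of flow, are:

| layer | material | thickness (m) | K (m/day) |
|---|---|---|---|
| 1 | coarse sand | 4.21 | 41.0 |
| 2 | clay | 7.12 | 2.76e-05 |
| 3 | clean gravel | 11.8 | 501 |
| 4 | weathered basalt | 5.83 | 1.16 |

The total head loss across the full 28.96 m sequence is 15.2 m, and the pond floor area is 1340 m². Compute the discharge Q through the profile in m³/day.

0.0790

Flow is perpendicular to layering, so the layers act in series and the equivalent K is the thickness-weighted harmonic mean.
Total thickness L = 4.21 + 7.12 + 11.8 + 5.83 = 28.96 m.
Σ(b_i/K_i) = 4.21/41.0 + 7.12/2.76e-05 + 11.8/501 + 5.83/1.16 = 2.580e+05 d.
K_eq = L / Σ(b_i/K_i) = 28.96 / 2.580e+05 = 0.0001123 m/day.
Q = K_eq · A · (Δh/L) = 0.0001123 × 1340 × (15.2/28.96) = 0.07895 m³/day.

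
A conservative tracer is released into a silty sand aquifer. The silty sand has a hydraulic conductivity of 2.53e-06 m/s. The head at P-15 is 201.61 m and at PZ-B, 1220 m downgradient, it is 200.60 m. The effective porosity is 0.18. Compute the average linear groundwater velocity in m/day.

0.00101

Convert K: 2.53e-06 m/s × 86400 = 0.2186 m/day.
Hydraulic gradient i = (201.61 − 200.60) / 1220 = 1.01 / 1220 = 0.0008279.
Darcy flux q = K · i = 0.2186 × 0.0008279 = 0.0001810 m/day.
Seepage velocity v = q / n_e = 0.0001810 / 0.18 = 0.001005 m/day.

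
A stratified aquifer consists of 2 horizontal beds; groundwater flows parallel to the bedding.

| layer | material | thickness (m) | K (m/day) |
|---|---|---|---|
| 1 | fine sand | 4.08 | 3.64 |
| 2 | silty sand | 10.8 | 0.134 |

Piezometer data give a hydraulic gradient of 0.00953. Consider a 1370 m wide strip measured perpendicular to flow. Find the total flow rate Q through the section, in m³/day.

Flow is parallel to layering, so each bed carries its own Darcy discharge and the transmissivities add.
Σ(K_i·b_i) = 3.64×4.08 + 0.134×10.8 = 16.30 m²/day.
Hydraulic gradient i = 0.00953.
Q = Σ(K_i·b_i) · W · i = 16.30 × 1370 × 0.009530 = 212.8 m³/day.

213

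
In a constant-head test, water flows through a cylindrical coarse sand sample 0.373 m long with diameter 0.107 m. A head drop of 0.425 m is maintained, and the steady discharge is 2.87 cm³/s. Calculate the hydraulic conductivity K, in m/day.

Cross-sectional area A = π·(d/2)² = π × (0.107/2)² = 0.008992 m².
Convert discharge: 2.87 cm³/s = 2.870e-06 m³/s.
Darcy's law rearranged: K = Q·L / (A·Δh) = 2.870e-06 × 0.373 / (0.008992 × 0.425) = 0.0002801 m/s = 24.20 m/day.

24.2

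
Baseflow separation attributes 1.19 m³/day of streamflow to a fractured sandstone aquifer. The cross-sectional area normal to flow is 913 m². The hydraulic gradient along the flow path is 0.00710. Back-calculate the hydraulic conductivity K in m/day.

Hydraulic gradient i = 0.00710.
From Q = K·A·i, K = Q / (A·i) = 1.19 / (913.0 × 0.007100) = 0.1836 m/day.

0.184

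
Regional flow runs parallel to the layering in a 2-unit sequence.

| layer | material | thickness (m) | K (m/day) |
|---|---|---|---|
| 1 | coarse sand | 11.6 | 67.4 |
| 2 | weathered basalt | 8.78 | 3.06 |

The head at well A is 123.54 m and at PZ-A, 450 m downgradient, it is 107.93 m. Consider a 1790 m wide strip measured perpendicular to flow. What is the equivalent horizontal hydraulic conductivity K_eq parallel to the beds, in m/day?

Flow is parallel to layering, so each bed carries its own Darcy discharge and the transmissivities add.
Σ(K_i·b_i) = 67.4×11.6 + 3.06×8.78 = 808.7 m²/day.
Total thickness b = 20.38 m, so K_eq = Σ(K_i·b_i)/b = 39.68 m/day.

39.7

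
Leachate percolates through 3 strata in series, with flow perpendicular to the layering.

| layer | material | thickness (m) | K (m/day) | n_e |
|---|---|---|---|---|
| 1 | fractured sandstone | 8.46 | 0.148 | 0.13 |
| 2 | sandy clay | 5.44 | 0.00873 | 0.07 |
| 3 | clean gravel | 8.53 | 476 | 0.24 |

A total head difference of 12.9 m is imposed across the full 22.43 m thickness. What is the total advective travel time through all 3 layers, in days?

186

With flow normal to the layers, continuity requires the same specific discharge q through every layer.
Σ(b_i/K_i) = 8.46/0.148 + 5.44/0.00873 + 8.53/476 = 680.3 d.
q = Δh / Σ(b_i/K_i) = 12.9 / 680.3 = 0.01896 m/day.
In each layer the seepage velocity is v_i = q/n_i, so the layer transit time is t_i = b_i·n_i / q:
  layer 1 (fractured sandstone): t_1 = 8.46 × 0.13 / 0.01896 = 58.00 d
  layer 2 (sandy clay): t_2 = 5.44 × 0.07 / 0.01896 = 20.08 d
  layer 3 (clean gravel): t_3 = 8.53 × 0.24 / 0.01896 = 108.0 d
Total t = Σ t_i = 186.0 days.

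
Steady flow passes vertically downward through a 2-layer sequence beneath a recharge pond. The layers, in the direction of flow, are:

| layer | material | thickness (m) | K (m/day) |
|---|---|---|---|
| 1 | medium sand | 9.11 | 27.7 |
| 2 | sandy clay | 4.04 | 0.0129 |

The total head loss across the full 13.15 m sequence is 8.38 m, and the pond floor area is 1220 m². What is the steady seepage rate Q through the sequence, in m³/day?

32.6

Flow is perpendicular to layering, so the layers act in series and the equivalent K is the thickness-weighted harmonic mean.
Total thickness L = 9.11 + 4.04 = 13.15 m.
Σ(b_i/K_i) = 9.11/27.7 + 4.04/0.0129 = 313.5 d.
K_eq = L / Σ(b_i/K_i) = 13.15 / 313.5 = 0.04194 m/day.
Q = K_eq · A · (Δh/L) = 0.04194 × 1220 × (8.38/13.15) = 32.61 m³/day.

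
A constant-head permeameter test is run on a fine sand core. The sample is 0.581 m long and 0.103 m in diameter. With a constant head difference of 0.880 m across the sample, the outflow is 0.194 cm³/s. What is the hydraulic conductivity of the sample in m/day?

Cross-sectional area A = π·(d/2)² = π × (0.103/2)² = 0.008332 m².
Convert discharge: 0.194 cm³/s = 1.940e-07 m³/s.
Darcy's law rearranged: K = Q·L / (A·Δh) = 1.940e-07 × 0.581 / (0.008332 × 0.880) = 1.537e-05 m/s = 1.328 m/day.

1.33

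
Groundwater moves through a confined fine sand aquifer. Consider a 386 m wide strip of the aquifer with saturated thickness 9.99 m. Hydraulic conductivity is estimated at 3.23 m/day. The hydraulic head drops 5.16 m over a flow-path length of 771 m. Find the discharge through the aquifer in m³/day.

83.4

Cross-sectional area A = 386 × 9.99 = 3856 m².
Hydraulic gradient i = Δh / L = 5.16 / 771 = 0.006693.
Darcy's law: Q = K · A · i = 3.230 × 3856 × 0.006693 = 83.36 m³/day.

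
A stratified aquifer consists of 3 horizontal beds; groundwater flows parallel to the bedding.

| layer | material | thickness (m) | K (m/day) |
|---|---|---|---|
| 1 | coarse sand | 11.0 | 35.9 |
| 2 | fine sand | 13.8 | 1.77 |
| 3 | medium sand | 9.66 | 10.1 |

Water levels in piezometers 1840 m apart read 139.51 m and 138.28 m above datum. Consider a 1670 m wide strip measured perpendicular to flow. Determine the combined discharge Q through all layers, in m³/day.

577

Flow is parallel to layering, so each bed carries its own Darcy discharge and the transmissivities add.
Σ(K_i·b_i) = 35.9×11.0 + 1.77×13.8 + 10.1×9.66 = 516.9 m²/day.
Hydraulic gradient i = (139.51 − 138.28) / 1840 = 1.23 / 1840 = 0.0006685.
Q = Σ(K_i·b_i) · W · i = 516.9 × 1670 × 0.0006685 = 577.0 m³/day.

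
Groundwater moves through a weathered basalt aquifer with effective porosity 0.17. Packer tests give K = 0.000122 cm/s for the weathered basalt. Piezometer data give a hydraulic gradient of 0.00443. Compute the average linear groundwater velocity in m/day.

Convert K: 0.000122 cm/s × 864 = 0.1054 m/day.
Hydraulic gradient i = 0.00443.
Darcy flux q = K · i = 0.1054 × 0.004430 = 0.0004670 m/day.
Seepage velocity v = q / n_e = 0.0004670 / 0.17 = 0.002747 m/day.

0.00275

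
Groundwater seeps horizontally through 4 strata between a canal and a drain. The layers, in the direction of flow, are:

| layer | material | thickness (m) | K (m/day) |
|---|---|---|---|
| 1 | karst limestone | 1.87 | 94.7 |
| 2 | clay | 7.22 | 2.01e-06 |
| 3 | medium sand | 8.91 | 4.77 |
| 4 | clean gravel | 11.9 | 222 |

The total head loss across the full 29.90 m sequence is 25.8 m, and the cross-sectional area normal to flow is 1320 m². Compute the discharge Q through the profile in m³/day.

Flow is perpendicular to layering, so the layers act in series and the equivalent K is the thickness-weighted harmonic mean.
Total thickness L = 1.87 + 7.22 + 8.91 + 11.9 = 29.90 m.
Σ(b_i/K_i) = 1.87/94.7 + 7.22/2.01e-06 + 8.91/4.77 + 11.9/222 = 3.592e+06 d.
K_eq = L / Σ(b_i/K_i) = 29.90 / 3.592e+06 = 8.324e-06 m/day.
Q = K_eq · A · (Δh/L) = 8.324e-06 × 1320 × (25.8/29.90) = 0.009481 m³/day.

0.00948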